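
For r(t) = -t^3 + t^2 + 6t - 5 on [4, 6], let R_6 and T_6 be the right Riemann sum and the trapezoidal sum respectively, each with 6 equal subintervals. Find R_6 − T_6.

R_6 ≈ -179.85185.
T_6 ≈ -159.85185.
R_6 − T_6 = -20.

-20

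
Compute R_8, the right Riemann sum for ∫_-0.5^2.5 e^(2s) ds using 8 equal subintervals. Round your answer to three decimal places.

Δs = (2.5 − (-0.5))/8 = 0.375.
Right endpoints: -0.125, 0.25, 0.625, 1, 1.375, 1.75, 2.125, 2.5.
f(-0.125) ≈ 0.779, f(0.25) ≈ 1.649, f(0.625) ≈ 3.490, f(1) ≈ 7.389, f(1.375) ≈ 15.643, f(1.75) ≈ 33.115, f(2.125) ≈ 70.105, f(2.5) ≈ 148.413.
Sum = Δs · [f(-0.125) + f(0.25) + f(0.625) + ...].
Sum ≈ 105.219.

105.219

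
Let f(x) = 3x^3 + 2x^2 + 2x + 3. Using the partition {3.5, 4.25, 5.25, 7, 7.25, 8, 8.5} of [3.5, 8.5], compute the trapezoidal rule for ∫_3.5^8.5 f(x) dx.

Subinterval widths: 0.75, 1, 1.75, 0.25, 0.75, 0.5.
f(3.5) = 163.125, f(4.25) = 277.921875, f(5.25) = 502.734375, f(7) = 1144, f(7.25) = 1265.859375, f(8) = 1683, f(8.5) = 2006.875.
On each subinterval the trapezoid contributes (Δx_i/2)·[f(x_{i-1}) + f(x_i)].
Sum = 4326.13671875.

4326.13671875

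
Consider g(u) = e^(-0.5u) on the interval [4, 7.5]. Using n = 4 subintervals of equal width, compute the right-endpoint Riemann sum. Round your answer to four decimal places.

Δu = (7.5 − 4)/4 = 0.875.
Right endpoints: 4.875, 5.75, 6.625, 7.5.
g(4.875) ≈ 0.0874, g(5.75) ≈ 0.0564, g(6.625) ≈ 0.0364, g(7.5) ≈ 0.0235.
Sum = Δu · [g(4.875) + g(5.75) + g(6.625) + g(7.5)].
Sum ≈ 0.1783.

0.1783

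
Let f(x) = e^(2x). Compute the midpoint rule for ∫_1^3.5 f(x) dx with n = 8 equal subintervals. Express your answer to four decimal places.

Δx = (3.5 − 1)/8 = 0.3125.
Midpoints: 1.15625, 1.46875, 1.78125, 2.09375, 2.40625, 2.71875, 3.03125, 3.34375.
f(1.15625) ≈ 10.0996, f(1.46875) ≈ 18.8686, f(1.78125) ≈ 35.2512, f(2.09375) ≈ 65.8579, f(2.40625) ≈ 123.0388, f(2.71875) ≈ 229.8668, f(3.03125) ≈ 429.4477, f(3.34375) ≈ 802.3140.
Sum = Δx · [f(1.15625) + f(1.46875) + f(1.78125) + ...].
Sum ≈ 535.8577.

535.8577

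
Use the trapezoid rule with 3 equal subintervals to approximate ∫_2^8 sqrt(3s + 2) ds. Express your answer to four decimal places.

24.3550

Δs = (8 − 2)/3 = 2.
f(2) ≈ 2.8284, f(4) ≈ 3.7417, f(6) ≈ 4.4721, f(8) ≈ 5.0990.
T_3 = (Δs/2)·[f(s_0) + 2f(s_1) + 2f(s_2) + f(s_3)].
Sum ≈ 24.3550.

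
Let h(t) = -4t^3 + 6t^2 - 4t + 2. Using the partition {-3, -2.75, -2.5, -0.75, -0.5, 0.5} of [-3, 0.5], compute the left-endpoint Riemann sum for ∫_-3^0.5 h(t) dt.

Subinterval widths: 0.25, 0.25, 1.75, 0.25, 1.
Left endpoints: -3, -2.75, -2.5, -0.75, -0.5.
h(-3) = 176, h(-2.75) = 141.5625, h(-2.5) = 112, h(-0.75) = 10.0625, h(-0.5) = 6.
Sum = Σ Δt_i · h(t_i).
Sum = 283.90625.

283.90625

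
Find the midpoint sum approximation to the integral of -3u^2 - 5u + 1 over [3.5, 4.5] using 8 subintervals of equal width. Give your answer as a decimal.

-67.24609375

Δu = (4.5 − 3.5)/8 = 0.125.
Midpoints: 3.5625, 3.6875, 3.8125, 3.9375, 4.0625, 4.1875, 4.3125, 4.4375.
f(3.5625) = -54.88671875, f(3.6875) = -58.23046875, f(3.8125) = -61.66796875, f(3.9375) = -65.19921875, f(4.0625) = -68.82421875, f(4.1875) = -72.54296875, f(4.3125) = -76.35546875, f(4.4375) = -80.26171875.
Sum = Δu · [f(3.5625) + f(3.6875) + f(3.8125) + ...].
Sum = -67.24609375.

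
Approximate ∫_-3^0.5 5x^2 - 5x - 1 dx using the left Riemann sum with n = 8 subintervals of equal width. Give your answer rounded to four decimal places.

Δx = (0.5 − (-3))/8 = 0.4375.
Left endpoints: -3, -2.5625, -2.125, -1.6875, -1.25, -0.8125, -0.375, 0.0625.
f(-3) = 59, f(-2.5625) = 44.64453125, f(-2.125) = 32.203125, f(-1.6875) = 21.67578125, f(-1.25) = 13.0625, f(-0.8125) = 6.36328125, f(-0.375) = 1.578125, f(0.0625) = -1.29296875.
Sum = Δx · [f(-3) + f(-2.5625) + f(-2.125) + ...].
Sum ≈ 77.5400.

77.5400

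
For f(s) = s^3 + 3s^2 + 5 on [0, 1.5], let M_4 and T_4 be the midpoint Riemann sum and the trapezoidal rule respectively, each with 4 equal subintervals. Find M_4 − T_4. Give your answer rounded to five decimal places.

M_4 ≈ 12.0483398.
T_4 ≈ 12.3251953.
M_4 − T_4 ≈ -0.27686.

-0.27686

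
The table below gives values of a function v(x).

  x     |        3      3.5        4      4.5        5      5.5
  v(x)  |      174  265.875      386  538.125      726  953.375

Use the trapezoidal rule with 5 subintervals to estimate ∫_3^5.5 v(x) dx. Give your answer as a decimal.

Δx = 0.5.
T_5 = (0.5/2)·[174 + 2·265.875 + 2·386 + 2·538.125 + 2·726 + 953.375] = 1239.84375.

1239.84375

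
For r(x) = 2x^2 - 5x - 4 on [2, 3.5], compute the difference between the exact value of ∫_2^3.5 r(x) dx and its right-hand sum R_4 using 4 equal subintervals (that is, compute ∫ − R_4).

-1.7578125

Exact integral: ∫_2^3.5 r(x) dx = -3.375.
R_4 = -1.6171875.
Error = -3.375 − (-1.6171875) = -1.7578125.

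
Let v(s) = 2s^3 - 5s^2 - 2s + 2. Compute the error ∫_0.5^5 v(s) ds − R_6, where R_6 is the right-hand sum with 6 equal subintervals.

-48.7265625

Exact integral: ∫_0.5^5 v(s) ds = 88.59375.
R_6 = 137.3203125.
Error = 88.59375 − 137.3203125 = -48.7265625.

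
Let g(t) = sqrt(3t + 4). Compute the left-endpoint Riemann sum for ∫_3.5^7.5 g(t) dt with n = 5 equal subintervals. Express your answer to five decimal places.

Δt = (7.5 − 3.5)/5 = 0.8.
Left endpoints: 3.5, 4.3, 5.1, 5.9, 6.7.
g(3.5) ≈ 3.80789, g(4.3) ≈ 4.11096, g(5.1) ≈ 4.39318, g(5.9) ≈ 4.65833, g(6.7) ≈ 4.90918.
Sum = Δt · [g(3.5) + g(4.3) + g(5.1) + g(5.9) + g(6.7)].
Sum ≈ 17.50362.

17.50362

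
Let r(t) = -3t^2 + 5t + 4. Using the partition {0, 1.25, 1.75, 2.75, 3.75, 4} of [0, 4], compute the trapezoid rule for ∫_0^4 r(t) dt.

-10.046875

Subinterval widths: 1.25, 0.5, 1, 1, 0.25.
r(0) = 4, r(1.25) = 5.5625, r(1.75) = 3.5625, r(2.75) = -4.9375, r(3.75) = -19.4375, r(4) = -24.
On each subinterval the trapezoid contributes (Δt_i/2)·[r(t_{i-1}) + r(t_i)].
Sum = -10.046875.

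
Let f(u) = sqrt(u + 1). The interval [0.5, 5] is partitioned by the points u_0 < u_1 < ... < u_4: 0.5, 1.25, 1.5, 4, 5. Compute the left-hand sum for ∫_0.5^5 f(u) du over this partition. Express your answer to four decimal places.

7.4825

Subinterval widths: 0.75, 0.25, 2.5, 1.
Left endpoints: 0.5, 1.25, 1.5, 4.
f(0.5) ≈ 1.2247, f(1.25) ≈ 1.5000, f(1.5) ≈ 1.5811, f(4) ≈ 2.2361.
Sum = Σ Δu_i · f(u_i).
Sum ≈ 7.4825.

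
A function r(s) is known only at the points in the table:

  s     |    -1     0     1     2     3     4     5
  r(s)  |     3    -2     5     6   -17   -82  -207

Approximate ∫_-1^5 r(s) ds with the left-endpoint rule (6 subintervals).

Δs = 1.
Sum = 1·[3 + (-2) + 5 + 6 + (-17) + (-82)] = -87.

-87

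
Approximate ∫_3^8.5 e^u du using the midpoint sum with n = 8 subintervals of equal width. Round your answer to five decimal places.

4799.59990

Δu = (8.5 − 3)/8 = 0.6875.
Midpoints: 3.34375, 4.03125, 4.71875, 5.40625, 6.09375, 6.78125, 7.46875, 8.15625.
f(3.34375) ≈ 28.32515, f(4.03125) ≈ 56.33128, f(4.71875) ≈ 112.02813, f(5.40625) ≈ 222.79454, f(6.09375) ≈ 443.07985, f(6.78125) ≈ 881.16950, f(7.46875) ≈ 1752.41480, f(8.15625) ≈ 3485.09297.
Sum = Δu · [f(3.34375) + f(4.03125) + f(4.71875) + ...].
Sum ≈ 4799.59990.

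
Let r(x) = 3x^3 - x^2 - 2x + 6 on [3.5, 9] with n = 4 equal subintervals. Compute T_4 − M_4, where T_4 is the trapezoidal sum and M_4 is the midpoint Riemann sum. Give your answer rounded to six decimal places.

T_4 ≈ 4639.49707031.
M_4 ≈ 4495.86865234.
T_4 − M_4 ≈ 143.628418.

143.628418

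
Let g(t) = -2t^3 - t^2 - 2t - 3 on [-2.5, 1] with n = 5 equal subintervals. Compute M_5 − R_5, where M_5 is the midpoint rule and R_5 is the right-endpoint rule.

10.749375

M_5 = 7.739375.
R_5 = -3.01.
M_5 − R_5 = 10.749375.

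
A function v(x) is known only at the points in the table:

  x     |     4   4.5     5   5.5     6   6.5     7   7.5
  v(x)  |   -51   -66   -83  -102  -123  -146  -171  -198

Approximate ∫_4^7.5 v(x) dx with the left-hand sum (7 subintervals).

Δx = 0.5.
Sum = 0.5·[(-51) + (-66) + (-83) + (-102) + (-123) + (-146) + (-171)] = -371.

-371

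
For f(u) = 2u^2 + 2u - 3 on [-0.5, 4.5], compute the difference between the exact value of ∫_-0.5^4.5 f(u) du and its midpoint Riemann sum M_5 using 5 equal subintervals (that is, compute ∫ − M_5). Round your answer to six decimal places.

0.833333

Exact integral: ∫_-0.5^4.5 f(u) du ≈ 65.83333333.
M_5 = 65.
Error ≈ 65.83333333 − 65 ≈ 0.833333.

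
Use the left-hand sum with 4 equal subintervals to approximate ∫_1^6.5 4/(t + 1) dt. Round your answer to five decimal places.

Δt = (6.5 − 1)/4 = 1.375.
Left endpoints: 1, 2.375, 3.75, 5.125.
f(1) = 2, f(2.375) = 32/27, f(3.75) = 16/19, f(5.125) = 32/49.
Sum = Δt · [f(1) + f(2.375) + f(3.75) + f(5.125)].
Sum ≈ 6.43548.

6.43548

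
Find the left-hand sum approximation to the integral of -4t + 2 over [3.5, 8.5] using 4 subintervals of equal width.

Δt = (8.5 − 3.5)/4 = 1.25.
Left endpoints: 3.5, 4.75, 6, 7.25.
f(3.5) = -12, f(4.75) = -17, f(6) = -22, f(7.25) = -27.
Sum = Δt · [f(3.5) + f(4.75) + f(6) + f(7.25)].
Sum = -97.5.

-97.5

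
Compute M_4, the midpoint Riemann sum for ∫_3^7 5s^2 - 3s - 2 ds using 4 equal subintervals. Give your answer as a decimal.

Δs = (7 − 3)/4 = 1.
Midpoints: 3.5, 4.5, 5.5, 6.5.
f(3.5) = 48.75, f(4.5) = 85.75, f(5.5) = 132.75, f(6.5) = 189.75.
Sum = Δs · [f(3.5) + f(4.5) + f(5.5) + f(6.5)].
Sum = 457.

457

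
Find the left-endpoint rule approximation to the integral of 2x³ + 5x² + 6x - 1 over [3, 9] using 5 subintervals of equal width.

Δx = (9 − 3)/5 = 1.2.
Left endpoints: 3, 4.2, 5.4, 6.6, 7.8.
f(3) = 116, f(4.2) = 260.576, f(5.4) = 492.128, f(6.6) = 831.392, f(7.8) = 1299.104.
Sum = Δx · [f(3) + f(4.2) + f(5.4) + f(6.6) + f(7.8)].
Sum = 3599.04.

3599.04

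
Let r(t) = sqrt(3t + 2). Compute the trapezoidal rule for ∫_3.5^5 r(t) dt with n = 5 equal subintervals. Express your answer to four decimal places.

Δt = (5 − 3.5)/5 = 0.3.
r(3.5) ≈ 3.5355, r(3.8) ≈ 3.6606, r(4.1) ≈ 3.7815, r(4.4) ≈ 3.8987, r(4.7) ≈ 4.0125, r(5) ≈ 4.1231.
T_5 = (Δt/2)·[r(t_0) + 2r(t_1) + ... + 2r(t_{4}) + r(t_5)].
Sum ≈ 5.7548.

5.7548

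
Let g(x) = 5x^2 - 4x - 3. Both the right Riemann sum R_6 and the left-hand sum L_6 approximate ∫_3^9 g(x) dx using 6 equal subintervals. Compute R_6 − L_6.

R_6 = 1181.
L_6 = 845.
R_6 − L_6 = 336.

336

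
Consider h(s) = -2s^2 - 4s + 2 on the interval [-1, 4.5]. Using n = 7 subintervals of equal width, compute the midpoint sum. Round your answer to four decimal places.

Δs = (4.5 − (-1))/7 = 11/14.
Midpoints: -17/28, 5/28, 27/28, 1.75, 71/28, 93/28, 115/28.
h(-17/28) = 1447/392, h(5/28) = 479/392, h(27/28) = -1457/392, h(1.75) = -11.125, h(71/28) = -8233/392, h(93/28) = -13073/392, h(115/28) = -18881/392.
Sum = Δs · [h(-17/28) + h(5/28) + h(27/28) + ...].
Sum ≈ -88.3508.

-88.3508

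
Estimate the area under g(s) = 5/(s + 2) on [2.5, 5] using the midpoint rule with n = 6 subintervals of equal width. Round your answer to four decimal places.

2.2081

Δs = (5 − 2.5)/6 = 5/12.
Midpoints: 65/24, 3.125, 85/24, 95/24, 4.375, 115/24.
g(65/24) = 120/113, g(3.125) = 40/41, g(85/24) = 120/133, g(95/24) = 120/143, g(4.375) = 40/51, g(115/24) = 120/163.
Sum = Δs · [g(65/24) + g(3.125) + g(85/24) + ...].
Sum ≈ 2.2081.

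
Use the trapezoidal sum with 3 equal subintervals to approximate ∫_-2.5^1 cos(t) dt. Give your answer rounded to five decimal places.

Δt = (1 − (-2.5))/3 = 7/6.
f(-2.5) ≈ -0.80114, f(-4/3) ≈ 0.23524, f(-1/6) ≈ 0.98614, f(1) ≈ 0.54030.
T_3 = (Δt/2)·[f(t_0) + 2f(t_1) + 2f(t_2) + f(t_3)].
Sum ≈ 1.27279.

1.27279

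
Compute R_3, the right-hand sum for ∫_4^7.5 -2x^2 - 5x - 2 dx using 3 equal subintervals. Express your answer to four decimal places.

-404.9630

Δx = (7.5 − 4)/3 = 7/6.
Right endpoints: 31/6, 19/3, 7.5.
f(31/6) = -731/9, f(19/3) = -1025/9, f(7.5) = -152.
Sum = Δx · [f(31/6) + f(19/3) + f(7.5)].
Sum ≈ -404.9630.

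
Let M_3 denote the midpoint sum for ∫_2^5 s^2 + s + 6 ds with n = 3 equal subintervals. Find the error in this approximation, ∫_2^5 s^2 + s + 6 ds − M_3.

0.25

Exact integral: ∫_2^5 f(s) ds = 67.5.
M_3 = 67.25.
Error = 67.5 − 67.25 = 0.25.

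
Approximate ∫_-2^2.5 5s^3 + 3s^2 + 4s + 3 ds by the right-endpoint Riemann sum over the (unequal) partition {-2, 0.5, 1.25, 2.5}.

170.12109375

Subinterval widths: 2.5, 0.75, 1.25.
Right endpoints: 0.5, 1.25, 2.5.
f(0.5) = 6.375, f(1.25) = 22.453125, f(2.5) = 109.875.
Sum = Σ Δs_i · f(s_i).
Sum = 170.12109375.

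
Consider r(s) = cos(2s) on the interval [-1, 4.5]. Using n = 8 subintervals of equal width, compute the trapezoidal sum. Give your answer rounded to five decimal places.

Δs = (4.5 − (-1))/8 = 0.6875.
r(-1) ≈ -0.41615, r(-0.3125) ≈ 0.81096, r(0.375) ≈ 0.73169, r(1.0625) ≈ -0.52627, r(1.75) ≈ -0.93646, r(2.4375) ≈ 0.16190, r(3.125) ≈ 0.99945, r(3.8125) ≈ 0.22699, r(4.5) ≈ -0.91113.
T_8 = (Δs/2)·[r(s_0) + 2r(s_1) + ... + 2r(s_{7}) + r(s_8)].
Sum ≈ 0.55318.

0.55318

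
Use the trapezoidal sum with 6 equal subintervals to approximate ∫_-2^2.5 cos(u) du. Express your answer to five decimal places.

1.43642

Δu = (2.5 − (-2))/6 = 0.75.
f(-2) ≈ -0.41615, f(-1.25) ≈ 0.31532, f(-0.5) ≈ 0.87758, f(0.25) ≈ 0.96891, f(1) ≈ 0.54030, f(1.75) ≈ -0.17825, f(2.5) ≈ -0.80114.
T_6 = (Δu/2)·[f(u_0) + 2f(u_1) + ... + 2f(u_{5}) + f(u_6)].
Sum ≈ 1.43642.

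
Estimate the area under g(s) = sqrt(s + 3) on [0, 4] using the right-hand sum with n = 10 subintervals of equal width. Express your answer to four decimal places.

9.0641

Δs = (4 − 0)/10 = 0.4.
Right endpoints: 0.4, 0.8, 1.2, 1.6, 2, 2.4, 2.8, 3.2, 3.6, 4.
g(0.4) ≈ 1.8439, g(0.8) ≈ 1.9494, g(1.2) ≈ 2.0494, g(1.6) ≈ 2.1448, g(2) ≈ 2.2361, g(2.4) ≈ 2.3238, g(2.8) ≈ 2.4083, g(3.2) ≈ 2.4900, g(3.6) ≈ 2.5690, g(4) ≈ 2.6458.
Sum = Δs · [g(0.4) + g(0.8) + g(1.2) + ...].
Sum ≈ 9.0641.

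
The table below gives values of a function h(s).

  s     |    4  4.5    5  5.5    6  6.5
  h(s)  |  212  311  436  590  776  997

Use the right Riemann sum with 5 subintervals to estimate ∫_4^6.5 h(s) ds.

Δs = 0.5.
Sum = 0.5·[311 + 436 + 590 + 776 + 997] = 1555.

1555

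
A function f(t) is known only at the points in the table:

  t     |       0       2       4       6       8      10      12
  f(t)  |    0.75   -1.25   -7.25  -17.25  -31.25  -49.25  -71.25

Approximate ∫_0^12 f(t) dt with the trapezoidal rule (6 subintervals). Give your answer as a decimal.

-283

Δt = 2.
T_6 = (2/2)·[0.75 + 2·(-1.25) + 2·(-7.25) + 2·(-17.25) + 2·(-31.25) + 2·(-49.25) + (-71.25)] = -283.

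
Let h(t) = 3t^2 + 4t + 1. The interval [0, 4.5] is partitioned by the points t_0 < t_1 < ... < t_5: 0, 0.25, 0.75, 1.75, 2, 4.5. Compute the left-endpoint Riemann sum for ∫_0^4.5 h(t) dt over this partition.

Subinterval widths: 0.25, 0.5, 1, 0.25, 2.5.
Left endpoints: 0, 0.25, 0.75, 1.75, 2.
h(0) = 1, h(0.25) = 2.1875, h(0.75) = 5.6875, h(1.75) = 17.1875, h(2) = 21.
Sum = Σ Δt_i · h(t_i).
Sum = 63.828125.

63.828125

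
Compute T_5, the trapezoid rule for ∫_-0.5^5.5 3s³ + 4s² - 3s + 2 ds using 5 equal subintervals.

Δs = (5.5 − (-0.5))/5 = 1.2.
f(-0.5) = 4.125, f(0.7) = 2.889, f(1.9) = 31.317, f(3.1) = 120.513, f(4.3) = 301.581, f(5.5) = 605.625.
T_5 = (Δs/2)·[f(s_0) + 2f(s_1) + ... + 2f(s_{4}) + f(s_5)].
Sum = 913.41.

913.41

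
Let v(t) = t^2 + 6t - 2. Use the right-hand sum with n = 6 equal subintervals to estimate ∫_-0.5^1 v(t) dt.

0.859375

Δt = (1 − (-0.5))/6 = 0.25.
Right endpoints: -0.25, 0, 0.25, 0.5, 0.75, 1.
v(-0.25) = -3.4375, v(0) = -2, v(0.25) = -0.4375, v(0.5) = 1.25, v(0.75) = 3.0625, v(1) = 5.
Sum = Δt · [v(-0.25) + v(0) + v(0.25) + ...].
Sum = 0.859375.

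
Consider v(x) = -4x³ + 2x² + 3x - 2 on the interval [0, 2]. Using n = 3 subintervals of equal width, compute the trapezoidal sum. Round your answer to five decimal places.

Δx = (2 − 0)/3 = 2/3.
v(0) = -2, v(2/3) = -8/27, v(4/3) = -106/27, v(2) = -20.
T_3 = (Δx/2)·[v(x_0) + 2v(x_1) + 2v(x_2) + v(x_3)].
Sum ≈ -10.14815.

-10.14815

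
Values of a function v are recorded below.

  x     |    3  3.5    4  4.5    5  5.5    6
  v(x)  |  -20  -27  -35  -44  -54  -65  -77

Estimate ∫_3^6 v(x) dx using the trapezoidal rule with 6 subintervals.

Δx = 0.5.
T_6 = (0.5/2)·[(-20) + 2·(-27) + 2·(-35) + 2·(-44) + 2·(-54) + 2·(-65) + (-77)] = -136.75.

-136.75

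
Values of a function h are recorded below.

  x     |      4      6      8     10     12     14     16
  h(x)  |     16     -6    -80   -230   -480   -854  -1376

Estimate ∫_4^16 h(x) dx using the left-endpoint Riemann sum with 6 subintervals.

-3268

Δx = 2.
Sum = 2·[16 + (-6) + (-80) + (-230) + (-480) + (-854)] = -3268.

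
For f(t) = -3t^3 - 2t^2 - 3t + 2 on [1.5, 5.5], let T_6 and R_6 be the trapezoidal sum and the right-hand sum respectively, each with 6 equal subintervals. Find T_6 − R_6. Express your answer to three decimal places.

185.667

T_6 ≈ -835.09259.
R_6 ≈ -1020.75926.
T_6 − R_6 ≈ 185.667.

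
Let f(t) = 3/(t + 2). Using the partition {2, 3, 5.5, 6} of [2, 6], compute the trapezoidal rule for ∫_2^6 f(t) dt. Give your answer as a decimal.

Subinterval widths: 1, 2.5, 0.5.
f(2) = 0.75, f(3) = 0.6, f(5.5) = 0.4, f(6) = 0.375.
On each subinterval the trapezoid contributes (Δt_i/2)·[f(t_{i-1}) + f(t_i)].
Sum = 2.11875.

2.11875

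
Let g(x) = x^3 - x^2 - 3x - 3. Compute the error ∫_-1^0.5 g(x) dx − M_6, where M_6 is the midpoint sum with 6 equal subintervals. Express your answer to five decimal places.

-0.01367

Exact integral: ∫_-1^0.5 g(x) dx = -3.984375.
M_6 ≈ -3.9707031.
Error ≈ -3.984375 − (-3.9707031) ≈ -0.01367.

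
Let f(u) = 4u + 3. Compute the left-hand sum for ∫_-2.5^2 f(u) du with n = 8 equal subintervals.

3.9375

Δu = (2 − (-2.5))/8 = 0.5625.
Left endpoints: -2.5, -1.9375, -1.375, -0.8125, -0.25, 0.3125, 0.875, 1.4375.
f(-2.5) = -7, f(-1.9375) = -4.75, f(-1.375) = -2.5, f(-0.8125) = -0.25, f(-0.25) = 2, f(0.3125) = 4.25, f(0.875) = 6.5, f(1.4375) = 8.75.
Sum = Δu · [f(-2.5) + f(-1.9375) + f(-1.375) + ...].
Sum = 3.9375.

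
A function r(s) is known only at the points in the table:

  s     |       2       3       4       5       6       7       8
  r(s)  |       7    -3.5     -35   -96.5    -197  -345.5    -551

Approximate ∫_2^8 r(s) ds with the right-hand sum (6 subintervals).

Δs = 1.
Sum = 1·[(-3.5) + (-35) + (-96.5) + (-197) + (-345.5) + (-551)] = -1228.5.

-1228.5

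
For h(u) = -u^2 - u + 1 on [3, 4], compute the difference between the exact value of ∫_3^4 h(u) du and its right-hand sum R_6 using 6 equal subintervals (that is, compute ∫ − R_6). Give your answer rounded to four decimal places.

Exact integral: ∫_3^4 h(u) du ≈ -14.833333.
R_6 ≈ -15.504630.
Error ≈ -14.833333 − (-15.504630) ≈ 0.6713.

0.6713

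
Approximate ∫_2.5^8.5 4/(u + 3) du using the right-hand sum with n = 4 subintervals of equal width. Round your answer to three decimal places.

Δu = (8.5 − 2.5)/4 = 1.5.
Right endpoints: 4, 5.5, 7, 8.5.
f(4) = 4/7, f(5.5) = 8/17, f(7) = 0.4, f(8.5) = 8/23.
Sum = Δu · [f(4) + f(5.5) + f(7) + f(8.5)].
Sum ≈ 2.685.

2.685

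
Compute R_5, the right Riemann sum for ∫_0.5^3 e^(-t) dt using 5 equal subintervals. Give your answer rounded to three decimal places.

Δt = (3 − 0.5)/5 = 0.5.
Right endpoints: 1, 1.5, 2, 2.5, 3.
f(1) ≈ 0.368, f(1.5) ≈ 0.223, f(2) ≈ 0.135, f(2.5) ≈ 0.082, f(3) ≈ 0.050.
Sum = Δt · [f(1) + f(1.5) + f(2) + f(2.5) + f(3)].
Sum ≈ 0.429.

0.429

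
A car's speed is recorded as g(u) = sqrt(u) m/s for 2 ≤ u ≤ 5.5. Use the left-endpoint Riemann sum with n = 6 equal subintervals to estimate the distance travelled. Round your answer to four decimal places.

6.4380

Δu = (5.5 − 2)/6 = 7/12.
Left endpoints: 2, 31/12, 19/6, 3.75, 13/3, 59/12.
g(2) ≈ 1.4142, g(31/12) ≈ 1.6073, g(19/6) ≈ 1.7795, g(3.75) ≈ 1.9365, g(13/3) ≈ 2.0817, g(59/12) ≈ 2.2174.
Sum = Δu · [g(2) + g(31/12) + g(19/6) + ...].
Sum ≈ 6.4380.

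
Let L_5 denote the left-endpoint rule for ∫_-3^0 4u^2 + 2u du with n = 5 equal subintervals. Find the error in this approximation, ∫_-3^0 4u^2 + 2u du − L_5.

-9.72

Exact integral: ∫_-3^0 f(u) du = 27.
L_5 = 36.72.
Error = 27 − 36.72 = -9.72.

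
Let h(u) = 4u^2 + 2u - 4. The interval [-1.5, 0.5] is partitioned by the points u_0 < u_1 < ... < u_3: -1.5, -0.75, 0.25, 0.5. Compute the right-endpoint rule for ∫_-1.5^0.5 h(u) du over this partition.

Subinterval widths: 0.75, 1, 0.25.
Right endpoints: -0.75, 0.25, 0.5.
h(-0.75) = -3.25, h(0.25) = -3.25, h(0.5) = -2.
Sum = Σ Δu_i · h(u_i).
Sum = -6.1875.

-6.1875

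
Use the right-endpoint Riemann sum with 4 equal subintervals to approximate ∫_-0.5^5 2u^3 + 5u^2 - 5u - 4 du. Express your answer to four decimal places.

707.4160

Δu = (5 − (-0.5))/4 = 1.375.
Right endpoints: 0.875, 2.25, 3.625, 5.
f(0.875) = -3.20703125, f(2.25) = 32.84375, f(3.625) = 138.84765625, f(5) = 346.
Sum = Δu · [f(0.875) + f(2.25) + f(3.625) + f(5)].
Sum ≈ 707.4160.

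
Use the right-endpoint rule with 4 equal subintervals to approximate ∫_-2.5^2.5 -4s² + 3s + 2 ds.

Δs = (2.5 − (-2.5))/4 = 1.25.
Right endpoints: -1.25, 0, 1.25, 2.5.
f(-1.25) = -8, f(0) = 2, f(1.25) = -0.5, f(2.5) = -15.5.
Sum = Δs · [f(-1.25) + f(0) + f(1.25) + f(2.5)].
Sum = -27.5.

-27.5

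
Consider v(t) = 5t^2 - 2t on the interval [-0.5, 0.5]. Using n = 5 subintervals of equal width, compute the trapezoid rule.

0.45

Δt = (0.5 − (-0.5))/5 = 0.2.
v(-0.5) = 2.25, v(-0.3) = 1.05, v(-0.1) = 0.25, v(0.1) = -0.15, v(0.3) = -0.15, v(0.5) = 0.25.
T_5 = (Δt/2)·[v(t_0) + 2v(t_1) + ... + 2v(t_{4}) + v(t_5)].
Sum = 0.45.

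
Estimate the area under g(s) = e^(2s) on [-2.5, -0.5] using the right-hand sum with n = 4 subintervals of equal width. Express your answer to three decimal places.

0.286

Δs = (-0.5 − (-2.5))/4 = 0.5.
Right endpoints: -2, -1.5, -1, -0.5.
g(-2) ≈ 0.018, g(-1.5) ≈ 0.050, g(-1) ≈ 0.135, g(-0.5) ≈ 0.368.
Sum = Δs · [g(-2) + g(-1.5) + g(-1) + g(-0.5)].
Sum ≈ 0.286.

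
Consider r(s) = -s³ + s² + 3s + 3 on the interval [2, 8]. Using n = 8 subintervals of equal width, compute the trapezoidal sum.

Δs = (8 − 2)/8 = 0.75.
r(2) = 5, r(2.75) = -1.984375, r(3.5) = -17.125, r(4.25) = -42.953125, r(5) = -82, r(5.75) = -136.796875, r(6.5) = -209.875, r(7.25) = -303.765625, r(8) = -421.
T_8 = (Δs/2)·[r(s_0) + 2r(s_1) + ... + 2r(s_{7}) + r(s_8)].
Sum = -751.875.

-751.875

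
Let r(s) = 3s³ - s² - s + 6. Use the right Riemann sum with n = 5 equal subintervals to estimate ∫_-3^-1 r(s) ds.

-36.88

Δs = (-1 − (-3))/5 = 0.4.
Right endpoints: -2.6, -2.2, -1.8, -1.4, -1.
r(-2.6) = -50.888, r(-2.2) = -28.584, r(-1.8) = -12.936, r(-1.4) = -2.792, r(-1) = 3.
Sum = Δs · [r(-2.6) + r(-2.2) + r(-1.8) + r(-1.4) + r(-1)].
Sum = -36.88.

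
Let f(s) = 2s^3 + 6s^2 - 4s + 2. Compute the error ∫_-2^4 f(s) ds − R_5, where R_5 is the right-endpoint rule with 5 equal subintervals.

Exact integral: ∫_-2^4 f(s) ds = 252.
R_5 = 384.48.
Error = 252 − 384.48 = -132.48.

-132.48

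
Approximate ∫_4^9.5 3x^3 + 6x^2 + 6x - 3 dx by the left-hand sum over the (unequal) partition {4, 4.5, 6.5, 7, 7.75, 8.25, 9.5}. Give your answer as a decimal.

6144.87890625

Subinterval widths: 0.5, 2, 0.5, 0.75, 0.5, 1.25.
Left endpoints: 4, 4.5, 6.5, 7, 7.75, 8.25.
f(4) = 309, f(4.5) = 418.875, f(6.5) = 1113.375, f(7) = 1362, f(7.75) = 1800.328125, f(8.25) = 2139.421875.
Sum = Σ Δx_i · f(x_i).
Sum = 6144.87890625.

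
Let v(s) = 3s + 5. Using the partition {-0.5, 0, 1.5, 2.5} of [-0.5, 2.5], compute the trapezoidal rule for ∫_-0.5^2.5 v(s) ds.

24

Subinterval widths: 0.5, 1.5, 1.
v(-0.5) = 3.5, v(0) = 5, v(1.5) = 9.5, v(2.5) = 12.5.
On each subinterval the trapezoid contributes (Δs_i/2)·[v(s_{i-1}) + v(s_i)].
Sum = 24.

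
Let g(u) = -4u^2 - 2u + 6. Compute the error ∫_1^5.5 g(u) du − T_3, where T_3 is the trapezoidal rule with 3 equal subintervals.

Exact integral: ∫_1^5.5 g(u) du = -222.75.
T_3 = -229.5.
Error = -222.75 − (-229.5) = 6.75.

6.75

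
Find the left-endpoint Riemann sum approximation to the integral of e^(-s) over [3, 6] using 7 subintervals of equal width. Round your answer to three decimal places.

0.058

Δs = (6 − 3)/7 = 3/7.
Left endpoints: 3, 24/7, 27/7, 30/7, 33/7, 36/7, 39/7.
f(3) ≈ 0.050, f(24/7) ≈ 0.032, f(27/7) ≈ 0.021, f(30/7) ≈ 0.014, f(33/7) ≈ 0.009, f(36/7) ≈ 0.006, f(39/7) ≈ 0.004.
Sum = Δs · [f(3) + f(24/7) + f(27/7) + ...].
Sum ≈ 0.058.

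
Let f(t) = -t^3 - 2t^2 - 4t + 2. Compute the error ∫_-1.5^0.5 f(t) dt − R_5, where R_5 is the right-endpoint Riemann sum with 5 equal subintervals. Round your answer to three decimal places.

Exact integral: ∫_-1.5^0.5 f(t) dt ≈ 6.91667.
R_5 = 5.39.
Error ≈ 6.91667 − 5.39 ≈ 1.527.

1.527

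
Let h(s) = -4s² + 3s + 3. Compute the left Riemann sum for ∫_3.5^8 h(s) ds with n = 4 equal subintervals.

-429.328125

Δs = (8 − 3.5)/4 = 1.125.
Left endpoints: 3.5, 4.625, 5.75, 6.875.
h(3.5) = -35.5, h(4.625) = -68.6875, h(5.75) = -112, h(6.875) = -165.4375.
Sum = Δs · [h(3.5) + h(4.625) + h(5.75) + h(6.875)].
Sum = -429.328125.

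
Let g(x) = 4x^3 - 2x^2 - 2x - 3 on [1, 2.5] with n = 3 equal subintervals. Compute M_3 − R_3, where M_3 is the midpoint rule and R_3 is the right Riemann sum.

M_3 = 17.96875.
R_3 = 31.
M_3 − R_3 = -13.03125.

-13.03125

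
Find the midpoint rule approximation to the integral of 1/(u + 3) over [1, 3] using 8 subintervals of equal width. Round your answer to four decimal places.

0.4054

Δu = (3 − 1)/8 = 0.25.
Midpoints: 1.125, 1.375, 1.625, 1.875, 2.125, 2.375, 2.625, 2.875.
f(1.125) = 8/33, f(1.375) = 8/35, f(1.625) = 8/37, f(1.875) = 8/39, f(2.125) = 8/41, f(2.375) = 8/43, f(2.625) = 8/45, f(2.875) = 8/47.
Sum = Δu · [f(1.125) + f(1.375) + f(1.625) + ...].
Sum ≈ 0.4054.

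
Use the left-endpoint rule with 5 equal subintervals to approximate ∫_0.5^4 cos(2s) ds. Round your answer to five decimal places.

Δs = (4 − 0.5)/5 = 0.7.
Left endpoints: 0.5, 1.2, 1.9, 2.6, 3.3.
f(0.5) ≈ 0.54030, f(1.2) ≈ -0.73739, f(1.9) ≈ -0.79097, f(2.6) ≈ 0.46852, f(3.3) ≈ 0.95023.
Sum = Δs · [f(0.5) + f(1.2) + f(1.9) + f(2.6) + f(3.3)].
Sum ≈ 0.30148.

0.30148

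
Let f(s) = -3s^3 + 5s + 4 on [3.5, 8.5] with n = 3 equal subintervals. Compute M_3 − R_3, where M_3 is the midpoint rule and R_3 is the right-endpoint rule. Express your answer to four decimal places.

M_3 = -3570.
R_3 ≈ -5164.791667.
M_3 − R_3 ≈ 1594.7917.

1594.7917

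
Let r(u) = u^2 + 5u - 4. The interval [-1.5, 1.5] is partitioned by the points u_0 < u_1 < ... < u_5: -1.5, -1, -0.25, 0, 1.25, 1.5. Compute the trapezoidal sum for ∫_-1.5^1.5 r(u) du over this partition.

Subinterval widths: 0.5, 0.75, 0.25, 1.25, 0.25.
r(-1.5) = -9.25, r(-1) = -8, r(-0.25) = -5.1875, r(0) = -4, r(1.25) = 3.8125, r(1.5) = 5.75.
On each subinterval the trapezoid contributes (Δu_i/2)·[r(u_{i-1}) + r(u_i)].
Sum = -9.328125.

-9.328125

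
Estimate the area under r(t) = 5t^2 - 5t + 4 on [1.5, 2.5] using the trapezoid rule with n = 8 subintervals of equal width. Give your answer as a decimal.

Δt = (2.5 − 1.5)/8 = 0.125.
r(1.5) = 7.75, r(1.625) = 9.078125, r(1.75) = 10.5625, r(1.875) = 12.203125, r(2) = 14, r(2.125) = 15.953125, r(2.25) = 18.0625, r(2.375) = 20.328125, r(2.5) = 22.75.
T_8 = (Δt/2)·[r(t_0) + 2r(t_1) + ... + 2r(t_{7}) + r(t_8)].
Sum = 14.4296875.

14.4296875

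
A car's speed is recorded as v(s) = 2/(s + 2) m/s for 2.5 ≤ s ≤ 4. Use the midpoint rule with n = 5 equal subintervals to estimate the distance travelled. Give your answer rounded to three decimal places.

0.575

Δs = (4 − 2.5)/5 = 0.3.
Midpoints: 2.65, 2.95, 3.25, 3.55, 3.85.
v(2.65) = 40/93, v(2.95) = 40/99, v(3.25) = 8/21, v(3.55) = 40/111, v(3.85) = 40/117.
Sum = Δs · [v(2.65) + v(2.95) + v(3.25) + v(3.55) + v(3.85)].
Sum ≈ 0.575.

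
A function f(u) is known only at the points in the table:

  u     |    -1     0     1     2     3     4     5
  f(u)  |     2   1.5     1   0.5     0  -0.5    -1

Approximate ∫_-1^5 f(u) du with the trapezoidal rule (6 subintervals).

Δu = 1.
T_6 = (1/2)·[2 + 2·1.5 + 2·1 + 2·0.5 + 2·0 + 2·(-0.5) + (-1)] = 3.

3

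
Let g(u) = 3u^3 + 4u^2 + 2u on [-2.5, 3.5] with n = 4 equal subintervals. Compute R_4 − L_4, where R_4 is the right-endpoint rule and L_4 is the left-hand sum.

317.25

R_4 = 345.
L_4 = 27.75.
R_4 − L_4 = 317.25.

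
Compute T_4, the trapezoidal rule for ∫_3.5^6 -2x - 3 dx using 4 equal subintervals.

Δx = (6 − 3.5)/4 = 0.625.
f(3.5) = -10, f(4.125) = -11.25, f(4.75) = -12.5, f(5.375) = -13.75, f(6) = -15.
T_4 = (Δx/2)·[f(x_0) + 2f(x_1) + 2f(x_2) + 2f(x_3) + f(x_4)].
Sum = -31.25.

-31.25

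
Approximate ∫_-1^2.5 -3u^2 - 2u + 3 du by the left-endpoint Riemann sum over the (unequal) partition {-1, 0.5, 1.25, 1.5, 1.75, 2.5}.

Subinterval widths: 1.5, 0.75, 0.25, 0.25, 0.75.
Left endpoints: -1, 0.5, 1.25, 1.5, 1.75.
f(-1) = 2, f(0.5) = 1.25, f(1.25) = -4.1875, f(1.5) = -6.75, f(1.75) = -9.6875.
Sum = Σ Δu_i · f(u_i).
Sum = -6.0625.

-6.0625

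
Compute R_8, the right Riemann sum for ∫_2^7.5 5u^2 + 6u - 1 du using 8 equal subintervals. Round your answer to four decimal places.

944.3564

Δu = (7.5 − 2)/8 = 0.6875.
Right endpoints: 2.6875, 3.375, 4.0625, 4.75, 5.4375, 6.125, 6.8125, 7.5.
f(2.6875) = 51.23828125, f(3.375) = 76.203125, f(4.0625) = 105.89453125, f(4.75) = 140.3125, f(5.4375) = 179.45703125, f(6.125) = 223.328125, f(6.8125) = 271.92578125, f(7.5) = 325.25.
Sum = Δu · [f(2.6875) + f(3.375) + f(4.0625) + ...].
Sum ≈ 944.3564.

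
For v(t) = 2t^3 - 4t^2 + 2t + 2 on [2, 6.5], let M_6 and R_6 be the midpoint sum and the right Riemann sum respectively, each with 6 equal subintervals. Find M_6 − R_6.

-159.57421875

M_6 = 571.74609375.
R_6 = 731.3203125.
M_6 − R_6 = -159.57421875.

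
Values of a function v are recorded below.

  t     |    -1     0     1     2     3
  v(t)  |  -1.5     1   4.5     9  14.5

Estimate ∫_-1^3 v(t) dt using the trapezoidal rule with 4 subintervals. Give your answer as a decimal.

Δt = 1.
T_4 = (1/2)·[(-1.5) + 2·1 + 2·4.5 + 2·9 + 14.5] = 21.

21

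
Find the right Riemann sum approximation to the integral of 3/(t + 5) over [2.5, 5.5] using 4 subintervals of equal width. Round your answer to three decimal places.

0.968

Δt = (5.5 − 2.5)/4 = 0.75.
Right endpoints: 3.25, 4, 4.75, 5.5.
f(3.25) = 4/11, f(4) = 1/3, f(4.75) = 4/13, f(5.5) = 2/7.
Sum = Δt · [f(3.25) + f(4) + f(4.75) + f(5.5)].
Sum ≈ 0.968.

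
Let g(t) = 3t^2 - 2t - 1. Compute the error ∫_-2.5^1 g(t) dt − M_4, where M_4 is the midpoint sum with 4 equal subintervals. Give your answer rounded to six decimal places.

0.669922

Exact integral: ∫_-2.5^1 g(t) dt = 18.375.
M_4 ≈ 17.70507812.
Error ≈ 18.375 − 17.70507812 ≈ 0.669922.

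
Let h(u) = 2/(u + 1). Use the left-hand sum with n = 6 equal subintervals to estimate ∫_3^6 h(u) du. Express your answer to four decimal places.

1.1746

Δu = (6 − 3)/6 = 0.5.
Left endpoints: 3, 3.5, 4, 4.5, 5, 5.5.
h(3) = 0.5, h(3.5) = 4/9, h(4) = 0.4, h(4.5) = 4/11, h(5) = 1/3, h(5.5) = 4/13.
Sum = Δu · [h(3) + h(3.5) + h(4) + ...].
Sum ≈ 1.1746.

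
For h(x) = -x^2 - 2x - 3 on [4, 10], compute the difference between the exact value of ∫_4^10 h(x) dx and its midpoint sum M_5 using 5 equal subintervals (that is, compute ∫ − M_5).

Exact integral: ∫_4^10 h(x) dx = -414.
M_5 = -413.28.
Error = -414 − (-413.28) = -0.72.

-0.72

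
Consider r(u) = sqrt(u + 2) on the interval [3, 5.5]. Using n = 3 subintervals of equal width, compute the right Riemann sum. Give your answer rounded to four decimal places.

6.4465

Δu = (5.5 − 3)/3 = 5/6.
Right endpoints: 23/6, 14/3, 5.5.
r(23/6) ≈ 2.4152, r(14/3) ≈ 2.5820, r(5.5) ≈ 2.7386.
Sum = Δu · [r(23/6) + r(14/3) + r(5.5)].
Sum ≈ 6.4465.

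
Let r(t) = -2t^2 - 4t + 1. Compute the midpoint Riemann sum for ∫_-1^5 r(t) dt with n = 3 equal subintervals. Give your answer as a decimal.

Δt = (5 − (-1))/3 = 2.
Midpoints: 0, 2, 4.
r(0) = 1, r(2) = -15, r(4) = -47.
Sum = Δt · [r(0) + r(2) + r(4)].
Sum = -122.

-122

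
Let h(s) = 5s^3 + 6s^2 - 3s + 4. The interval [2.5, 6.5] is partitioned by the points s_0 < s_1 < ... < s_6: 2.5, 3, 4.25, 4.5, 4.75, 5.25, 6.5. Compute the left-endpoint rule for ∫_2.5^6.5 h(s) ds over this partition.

Subinterval widths: 0.5, 1.25, 0.25, 0.25, 0.5, 1.25.
Left endpoints: 2.5, 3, 4.25, 4.5, 4.75, 5.25.
h(2.5) = 112.125, h(3) = 184, h(4.25) = 483.453125, h(4.5) = 567.625, h(4.75) = 660.984375, h(5.25) = 877.140625.
Sum = Σ Δs_i · h(s_i).
Sum = 1975.75.

1975.75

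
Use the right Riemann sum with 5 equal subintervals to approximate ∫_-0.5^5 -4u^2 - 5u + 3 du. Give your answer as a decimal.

-286.22

Δu = (5 − (-0.5))/5 = 1.1.
Right endpoints: 0.6, 1.7, 2.8, 3.9, 5.
f(0.6) = -1.44, f(1.7) = -17.06, f(2.8) = -42.36, f(3.9) = -77.34, f(5) = -122.
Sum = Δu · [f(0.6) + f(1.7) + f(2.8) + f(3.9) + f(5)].
Sum = -286.22.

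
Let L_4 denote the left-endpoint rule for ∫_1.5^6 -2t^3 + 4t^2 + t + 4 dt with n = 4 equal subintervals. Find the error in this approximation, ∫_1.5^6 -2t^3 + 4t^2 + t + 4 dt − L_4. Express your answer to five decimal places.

-143.17383

Exact integral: ∫_1.5^6 f(t) dt = -327.09375.
L_4 ≈ -183.9199219.
Error ≈ -327.09375 − (-183.9199219) ≈ -143.17383.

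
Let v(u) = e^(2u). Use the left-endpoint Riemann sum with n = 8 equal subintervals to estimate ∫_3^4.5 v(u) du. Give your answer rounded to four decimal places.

Δu = (4.5 − 3)/8 = 0.1875.
Left endpoints: 3, 3.1875, 3.375, 3.5625, 3.75, 3.9375, 4.125, 4.3125.
v(3) ≈ 403.4288, v(3.1875) ≈ 586.9854, v(3.375) ≈ 854.0588, v(3.5625) ≈ 1242.6482, v(3.75) ≈ 1808.0424, v(3.9375) ≈ 2630.6862, v(4.125) ≈ 3827.6258, v(4.3125) ≈ 5569.1627.
Sum = Δu · [v(3) + v(3.1875) + v(3.375) + ...].
Sum ≈ 3172.9947.

3172.9947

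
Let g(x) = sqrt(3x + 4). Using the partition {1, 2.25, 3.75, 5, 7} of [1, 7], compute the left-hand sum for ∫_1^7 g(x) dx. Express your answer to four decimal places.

Subinterval widths: 1.25, 1.5, 1.25, 2.
Left endpoints: 1, 2.25, 3.75, 5.
g(1) ≈ 2.6458, g(2.25) ≈ 3.2787, g(3.75) ≈ 3.9051, g(5) ≈ 4.3589.
Sum = Σ Δx_i · g(x_i).
Sum ≈ 21.8245.

21.8245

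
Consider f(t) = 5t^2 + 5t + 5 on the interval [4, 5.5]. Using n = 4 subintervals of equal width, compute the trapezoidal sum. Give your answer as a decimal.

213.92578125

Δt = (5.5 − 4)/4 = 0.375.
f(4) = 105, f(4.375) = 122.578125, f(4.75) = 141.5625, f(5.125) = 161.953125, f(5.5) = 183.75.
T_4 = (Δt/2)·[f(t_0) + 2f(t_1) + 2f(t_2) + 2f(t_3) + f(t_4)].
Sum = 213.92578125.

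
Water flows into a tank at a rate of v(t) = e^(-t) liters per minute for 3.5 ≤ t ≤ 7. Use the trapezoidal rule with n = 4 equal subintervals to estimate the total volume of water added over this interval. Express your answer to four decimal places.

0.0311

Δt = (7 − 3.5)/4 = 0.875.
v(3.5) ≈ 0.0302, v(4.375) ≈ 0.0126, v(5.25) ≈ 0.0052, v(6.125) ≈ 0.0022, v(7) ≈ 0.0009.
T_4 = (Δt/2)·[v(t_0) + 2v(t_1) + 2v(t_2) + 2v(t_3) + v(t_4)].
Sum ≈ 0.0311.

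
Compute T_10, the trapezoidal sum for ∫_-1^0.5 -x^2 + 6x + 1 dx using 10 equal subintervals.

Δx = (0.5 − (-1))/10 = 0.15.
f(-1) = -6, f(-0.85) = -4.8225, f(-0.7) = -3.69, f(-0.55) = -2.6025, f(-0.4) = -1.56, f(-0.25) = -0.5625, f(-0.1) = 0.39, f(0.05) = 1.2975, f(0.2) = 2.16, f(0.35) = 2.9775, f(0.5) = 3.75.
T_10 = (Δx/2)·[f(x_0) + 2f(x_1) + ... + 2f(x_{9}) + f(x_10)].
Sum = -1.130625.

-1.130625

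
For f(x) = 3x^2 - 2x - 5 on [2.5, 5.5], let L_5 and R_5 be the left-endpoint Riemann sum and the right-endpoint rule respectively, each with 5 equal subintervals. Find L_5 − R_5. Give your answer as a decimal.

L_5 = 92.49.
R_5 = 132.09.
L_5 − R_5 = -39.6.

-39.6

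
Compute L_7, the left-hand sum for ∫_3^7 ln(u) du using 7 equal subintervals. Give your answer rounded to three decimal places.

Δu = (7 − 3)/7 = 4/7.
Left endpoints: 3, 25/7, 29/7, 33/7, 37/7, 41/7, 45/7.
f(3) ≈ 1.099, f(25/7) ≈ 1.273, f(29/7) ≈ 1.421, f(33/7) ≈ 1.551, f(37/7) ≈ 1.665, f(41/7) ≈ 1.768, f(45/7) ≈ 1.861.
Sum = Δu · [f(3) + f(25/7) + f(29/7) + ...].
Sum ≈ 6.078.

6.078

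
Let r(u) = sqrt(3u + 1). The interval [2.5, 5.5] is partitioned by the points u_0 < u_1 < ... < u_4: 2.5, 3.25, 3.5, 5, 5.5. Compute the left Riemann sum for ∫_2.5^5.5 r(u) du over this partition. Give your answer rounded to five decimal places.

Subinterval widths: 0.75, 0.25, 1.5, 0.5.
Left endpoints: 2.5, 3.25, 3.5, 5.
r(2.5) ≈ 2.91548, r(3.25) ≈ 3.27872, r(3.5) ≈ 3.39116, r(5) ≈ 4.00000.
Sum = Σ Δu_i · r(u_i).
Sum ≈ 10.09303.

10.09303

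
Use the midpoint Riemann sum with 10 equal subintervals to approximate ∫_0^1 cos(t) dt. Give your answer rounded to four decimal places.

Δt = (1 − 0)/10 = 0.1.
Midpoints: 0.05, 0.15, 0.25, 0.35, 0.45, 0.55, 0.65, 0.75, 0.85, 0.95.
f(0.05) ≈ 0.9988, f(0.15) ≈ 0.9888, f(0.25) ≈ 0.9689, f(0.35) ≈ 0.9394, f(0.45) ≈ 0.9004, f(0.55) ≈ 0.8525, f(0.65) ≈ 0.7961, f(0.75) ≈ 0.7317, f(0.85) ≈ 0.6600, f(0.95) ≈ 0.5817.
Sum = Δt · [f(0.05) + f(0.15) + f(0.25) + ...].
Sum ≈ 0.8418.

0.8418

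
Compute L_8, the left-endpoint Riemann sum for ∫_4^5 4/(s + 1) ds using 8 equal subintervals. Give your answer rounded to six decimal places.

0.737683

Δs = (5 − 4)/8 = 0.125.
Left endpoints: 4, 4.125, 4.25, 4.375, 4.5, 4.625, 4.75, 4.875.
f(4) = 0.8, f(4.125) = 32/41, f(4.25) = 16/21, f(4.375) = 32/43, f(4.5) = 8/11, f(4.625) = 32/45, f(4.75) = 16/23, f(4.875) = 32/47.
Sum = Δs · [f(4) + f(4.125) + f(4.25) + ...].
Sum ≈ 0.737683.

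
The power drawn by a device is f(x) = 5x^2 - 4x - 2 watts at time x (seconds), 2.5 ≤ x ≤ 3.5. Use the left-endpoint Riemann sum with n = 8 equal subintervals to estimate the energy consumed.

Δx = (3.5 − 2.5)/8 = 0.125.
Left endpoints: 2.5, 2.625, 2.75, 2.875, 3, 3.125, 3.25, 3.375.
f(2.5) = 19.25, f(2.625) = 21.953125, f(2.75) = 24.8125, f(2.875) = 27.828125, f(3) = 31, f(3.125) = 34.328125, f(3.25) = 37.8125, f(3.375) = 41.453125.
Sum = Δx · [f(2.5) + f(2.625) + f(2.75) + ...].
Sum = 29.8046875.

29.8046875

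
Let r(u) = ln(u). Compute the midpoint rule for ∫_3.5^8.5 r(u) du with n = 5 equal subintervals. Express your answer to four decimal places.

8.8128

Δu = (8.5 − 3.5)/5 = 1.
Midpoints: 4, 5, 6, 7, 8.
r(4) ≈ 1.3863, r(5) ≈ 1.6094, r(6) ≈ 1.7918, r(7) ≈ 1.9459, r(8) ≈ 2.0794.
Sum = Δu · [r(4) + r(5) + r(6) + r(7) + r(8)].
Sum ≈ 8.8128.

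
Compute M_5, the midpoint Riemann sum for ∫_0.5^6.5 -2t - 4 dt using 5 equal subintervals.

Δt = (6.5 − 0.5)/5 = 1.2.
Midpoints: 1.1, 2.3, 3.5, 4.7, 5.9.
f(1.1) = -6.2, f(2.3) = -8.6, f(3.5) = -11, f(4.7) = -13.4, f(5.9) = -15.8.
Sum = Δt · [f(1.1) + f(2.3) + f(3.5) + f(4.7) + f(5.9)].
Sum = -66.

-66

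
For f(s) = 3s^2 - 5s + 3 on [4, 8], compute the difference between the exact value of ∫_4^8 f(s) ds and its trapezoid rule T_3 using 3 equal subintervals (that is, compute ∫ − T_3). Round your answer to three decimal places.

-3.556

Exact integral: ∫_4^8 f(s) ds = 340.
T_3 ≈ 343.55556.
Error ≈ 340 − 343.55556 ≈ -3.556.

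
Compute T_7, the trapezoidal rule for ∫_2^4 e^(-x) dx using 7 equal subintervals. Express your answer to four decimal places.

0.1178

Δx = (4 − 2)/7 = 2/7.
f(2) ≈ 0.1353, f(16/7) ≈ 0.1017, f(18/7) ≈ 0.0764, f(20/7) ≈ 0.0574, f(22/7) ≈ 0.0432, f(24/7) ≈ 0.0324, f(26/7) ≈ 0.0244, f(4) ≈ 0.0183.
T_7 = (Δx/2)·[f(x_0) + 2f(x_1) + ... + 2f(x_{6}) + f(x_7)].
Sum ≈ 0.1178.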